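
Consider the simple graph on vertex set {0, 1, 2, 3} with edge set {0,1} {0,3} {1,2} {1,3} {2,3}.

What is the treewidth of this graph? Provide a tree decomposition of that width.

Treewidth 2.
One such decomposition:
Bags: B1 = {1, 2, 3}  B2 = {0, 1, 3}
Tree: B1–B2

Each bag holds 3 vertices, so the decomposition has width 2, which upper-bounds the treewidth. Conversely, {0, 1, 3} is a clique of size 3, and the vertices of any clique must share a bag in every tree decomposition; so some bag has ≥ 3 vertices and tw(G) ≥ 2. Therefore the treewidth is 2.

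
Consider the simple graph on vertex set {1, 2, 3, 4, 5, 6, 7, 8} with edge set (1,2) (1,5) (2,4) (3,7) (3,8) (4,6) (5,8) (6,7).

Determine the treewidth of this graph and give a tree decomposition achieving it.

Treewidth 2.
One such decomposition:
Bags: B1 = {1, 2, 5}  B2 = {2, 5, 8}  B3 = {2, 3, 8}  B4 = {2, 3, 7}  B5 = {2, 6, 7}  B6 = {2, 4, 6}
Tree: B1–B2, B2–B3, B3–B4, B4–B5, B5–B6

Each bag holds 3 vertices, so the decomposition has width 2, which upper-bounds the treewidth. Since 2–1–5–8–3–7–6–4–2 is a cycle in G, G is not acyclic. Forests are exactly the graphs of treewidth ≤ 1, so tw(G) ≥ 2. Hence tw(G) = 2 exactly.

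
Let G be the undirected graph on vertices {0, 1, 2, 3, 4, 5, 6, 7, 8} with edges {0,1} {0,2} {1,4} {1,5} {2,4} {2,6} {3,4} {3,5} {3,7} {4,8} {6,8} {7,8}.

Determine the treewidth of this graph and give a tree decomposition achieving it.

Every bag has size at most 4, so the width is 4 − 1 = 3 and tw(G) ≤ 3. For the lower bound: the 4 vertex sets {6,7,8}, {2}, {4}, {0,1,3,5} are disjoint, each induces a connected subgraph, and every pair is joined by at least one edge of G. Contracting each set to a single vertex therefore yields K_{4} as a minor, and since treewidth is minor-monotone, tw(G) ≥ tw(K_{4}) = 3. Therefore the treewidth is 3.

Treewidth 3.
One optimal decomposition is:
Bags: B1 = {2, 6, 7, 8}  B2 = {2, 4, 7, 8}  B3 = {2, 3, 4, 7}  B4 = {0, 2, 3, 4}  B5 = {0, 1, 3, 4}  B6 = {0, 1, 3, 5}
Tree: B1–B2, B2–B3, B3–B4, B4–B5, B5–B6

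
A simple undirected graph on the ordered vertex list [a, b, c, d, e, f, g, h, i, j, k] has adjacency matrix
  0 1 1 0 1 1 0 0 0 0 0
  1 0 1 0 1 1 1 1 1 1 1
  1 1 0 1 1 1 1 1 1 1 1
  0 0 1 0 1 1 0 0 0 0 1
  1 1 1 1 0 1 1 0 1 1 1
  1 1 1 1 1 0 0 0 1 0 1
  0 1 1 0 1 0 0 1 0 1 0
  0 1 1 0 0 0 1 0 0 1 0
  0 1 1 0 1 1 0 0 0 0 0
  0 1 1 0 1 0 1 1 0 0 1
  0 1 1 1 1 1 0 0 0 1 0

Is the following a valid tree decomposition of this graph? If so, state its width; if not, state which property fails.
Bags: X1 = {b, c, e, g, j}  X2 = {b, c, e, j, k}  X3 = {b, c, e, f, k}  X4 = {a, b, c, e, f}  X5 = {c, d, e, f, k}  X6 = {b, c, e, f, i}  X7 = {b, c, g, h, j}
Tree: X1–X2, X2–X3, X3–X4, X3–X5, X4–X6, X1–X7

Checking the three conditions: (i) the bags cover all of {a, b, c, d, e, f, g, h, i, j, k}; (ii) for each edge, some bag contains both endpoints; (iii) the bags containing any fixed vertex form a subtree. All hold, so the decomposition is valid with width 5 − 1 = 4.

Yes; width 4.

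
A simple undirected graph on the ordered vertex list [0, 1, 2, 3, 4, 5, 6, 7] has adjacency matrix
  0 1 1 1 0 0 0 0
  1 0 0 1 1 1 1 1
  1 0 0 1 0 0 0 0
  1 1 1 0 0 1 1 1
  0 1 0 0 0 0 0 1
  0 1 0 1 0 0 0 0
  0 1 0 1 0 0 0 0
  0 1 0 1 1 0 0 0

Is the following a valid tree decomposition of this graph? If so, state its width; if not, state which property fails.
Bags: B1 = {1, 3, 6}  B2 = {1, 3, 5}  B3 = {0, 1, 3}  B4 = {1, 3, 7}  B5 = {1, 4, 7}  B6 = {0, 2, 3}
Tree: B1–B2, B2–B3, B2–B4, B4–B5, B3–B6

Yes; width 2.

Vertex coverage: the bags together contain {0, 1, 2, 3, 4, 5, 6, 7}, the full vertex set. Edge coverage: each edge of G has both endpoints in at least one bag. Running intersection: for every vertex, the bags containing it form a connected subtree. All three properties hold, so this is a valid tree decomposition of width max|bag| − 1 = 2, and hence tw(G) ≤ 2.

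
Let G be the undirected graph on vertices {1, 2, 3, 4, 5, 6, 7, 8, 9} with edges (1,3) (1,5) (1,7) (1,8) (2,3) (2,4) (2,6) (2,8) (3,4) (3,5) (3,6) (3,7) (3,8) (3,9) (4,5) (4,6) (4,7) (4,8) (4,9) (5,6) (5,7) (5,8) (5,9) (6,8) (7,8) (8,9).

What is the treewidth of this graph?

A width-4 tree decomposition is:
Bags: B1 = {3, 4, 5, 8, 9}  B2 = {3, 4, 5, 7, 8}  B3 = {3, 4, 5, 6, 8}  B4 = {2, 3, 4, 6, 8}  B5 = {1, 3, 5, 7, 8}
Tree: B1–B2, B1–B3, B3–B4, B2–B5
Each bag holds 5 vertices, so the decomposition has width 4, which upper-bounds the treewidth. On the other hand G contains the 5-clique {1, 3, 5, 7, 8}. A clique must lie in a single bag of any decomposition, so no decomposition can have width below 4. Hence tw(G) = 4 exactly.

4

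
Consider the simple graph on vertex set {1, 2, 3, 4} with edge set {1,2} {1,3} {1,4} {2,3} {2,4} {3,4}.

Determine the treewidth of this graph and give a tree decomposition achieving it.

With just one bag of size 4, the width is 4 − 1 = 3, so tw(G) ≤ 3. On the other hand G contains the 4-clique {1, 2, 3, 4}. A clique must lie in a single bag of any decomposition, so no decomposition can have width below 3. Hence tw(G) = 3 exactly.

Treewidth 3.
One optimal decomposition is:
Bags: B1 = {1, 2, 3, 4}
Tree: (single bag)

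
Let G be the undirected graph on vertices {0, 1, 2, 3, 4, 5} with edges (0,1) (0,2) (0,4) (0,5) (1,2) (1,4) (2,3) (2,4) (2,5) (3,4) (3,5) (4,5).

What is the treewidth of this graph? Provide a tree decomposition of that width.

The largest bag has 4 vertices, giving width 3; this decomposition certifies tw(G) ≤ 3. Conversely, {0, 1, 2, 4} is a clique of size 4, and the vertices of any clique must share a bag in every tree decomposition; so some bag has ≥ 4 vertices and tw(G) ≥ 3. The upper and lower bounds meet at 3, so that is the treewidth.

Treewidth 3.
Bags: B1 = {2, 3, 4, 5}  B2 = {0, 2, 4, 5}  B3 = {0, 1, 2, 4}
Tree: B1–B2, B2–B3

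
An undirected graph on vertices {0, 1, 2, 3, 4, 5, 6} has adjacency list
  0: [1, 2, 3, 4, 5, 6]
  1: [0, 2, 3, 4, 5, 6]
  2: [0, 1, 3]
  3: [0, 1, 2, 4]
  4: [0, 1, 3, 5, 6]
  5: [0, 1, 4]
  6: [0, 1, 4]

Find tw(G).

3

A width-3 tree decomposition is:
Bags: B1 = {0, 1, 3, 4}  B2 = {0, 1, 4, 6}  B3 = {0, 1, 4, 5}  B4 = {0, 1, 2, 3}
Tree: B1–B2, B2–B3, B1–B4
Each bag holds 4 vertices, so the decomposition has width 3, which upper-bounds the treewidth. On the other hand G contains the 4-clique {0, 1, 2, 3}. A clique must lie in a single bag of any decomposition, so no decomposition can have width below 3. Combining the bounds, tw(G) = 3.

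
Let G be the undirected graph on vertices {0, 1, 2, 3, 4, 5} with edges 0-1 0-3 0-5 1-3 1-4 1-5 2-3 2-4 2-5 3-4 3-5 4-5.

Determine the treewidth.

3

A width-3 tree decomposition is:
Bags: B1 = {2, 3, 4, 5}  B2 = {1, 3, 4, 5}  B3 = {0, 1, 3, 5}
Tree: B1–B2, B2–B3
Each bag holds 4 vertices, so the decomposition has width 3, which upper-bounds the treewidth. Conversely, {0, 1, 3, 5} is a clique of size 4, and the vertices of any clique must share a bag in every tree decomposition; so some bag has ≥ 4 vertices and tw(G) ≥ 3. The upper and lower bounds meet at 3, so that is the treewidth.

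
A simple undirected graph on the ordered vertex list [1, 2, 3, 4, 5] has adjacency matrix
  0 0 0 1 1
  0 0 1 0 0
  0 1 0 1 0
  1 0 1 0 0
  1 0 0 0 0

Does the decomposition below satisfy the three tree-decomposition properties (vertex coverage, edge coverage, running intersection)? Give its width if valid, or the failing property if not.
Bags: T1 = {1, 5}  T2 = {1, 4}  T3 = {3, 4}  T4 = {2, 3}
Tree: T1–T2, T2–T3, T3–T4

Checking the three conditions: (i) the bags cover all of {1, 2, 3, 4, 5}; (ii) for each edge, some bag contains both endpoints; (iii) the bags containing any fixed vertex form a subtree. All hold, so the decomposition is valid with width 2 − 1 = 1.

Yes; width 1.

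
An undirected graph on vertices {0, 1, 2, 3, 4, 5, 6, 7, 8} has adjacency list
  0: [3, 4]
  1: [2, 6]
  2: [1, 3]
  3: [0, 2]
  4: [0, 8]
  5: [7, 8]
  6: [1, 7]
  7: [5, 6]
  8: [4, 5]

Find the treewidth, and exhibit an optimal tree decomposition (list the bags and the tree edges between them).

The largest bag has 3 vertices, giving width 2; this decomposition certifies tw(G) ≤ 2. For the lower bound, G contains the cycle 2–1–6–7–5–8–4–0–3–2, so G is not a forest; only forests have treewidth ≤ 1, hence tw(G) ≥ 2. The upper and lower bounds meet at 2, so that is the treewidth.

Treewidth 2.
Bags: B1 = {1, 2, 6}  B2 = {2, 6, 7}  B3 = {2, 5, 7}  B4 = {2, 5, 8}  B5 = {2, 4, 8}  B6 = {0, 2, 4}  B7 = {0, 2, 3}
Tree: B1–B2, B2–B3, B3–B4, B4–B5, B5–B6, B6–B7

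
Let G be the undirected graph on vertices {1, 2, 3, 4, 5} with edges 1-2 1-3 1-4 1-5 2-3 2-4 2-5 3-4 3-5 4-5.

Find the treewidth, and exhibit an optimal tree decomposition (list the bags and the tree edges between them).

Treewidth 4.
One optimal decomposition is:
Bags: B1 = {1, 2, 3, 4, 5}
Tree: (single bag)

With just one bag of size 5, the width is 5 − 1 = 4, so tw(G) ≤ 4. On the other hand G contains the 5-clique {1, 2, 3, 4, 5}. A clique must lie in a single bag of any decomposition, so no decomposition can have width below 4. Combining the bounds, tw(G) = 4.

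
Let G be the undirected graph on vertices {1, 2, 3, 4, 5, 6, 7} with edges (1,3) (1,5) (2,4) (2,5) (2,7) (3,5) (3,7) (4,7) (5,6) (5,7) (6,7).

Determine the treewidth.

2

A width-2 tree decomposition is:
Bags: B1 = {5, 6, 7}  B2 = {2, 5, 7}  B3 = {3, 5, 7}  B4 = {2, 4, 7}  B5 = {1, 3, 5}
Tree: B1–B2, B1–B3, B2–B4, B3–B5
The largest bag has 3 vertices, giving width 2; this decomposition certifies tw(G) ≤ 2. On the other hand G contains the 3-clique {2, 4, 7}. A clique must lie in a single bag of any decomposition, so no decomposition can have width below 2. Combining the bounds, tw(G) = 2.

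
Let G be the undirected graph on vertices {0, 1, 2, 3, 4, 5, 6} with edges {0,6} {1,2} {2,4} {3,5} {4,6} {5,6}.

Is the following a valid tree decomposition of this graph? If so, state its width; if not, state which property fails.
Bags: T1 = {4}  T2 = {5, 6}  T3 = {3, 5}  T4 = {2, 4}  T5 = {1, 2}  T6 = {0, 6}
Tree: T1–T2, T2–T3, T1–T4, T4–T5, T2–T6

A tree decomposition must satisfy three properties: every vertex lies in some bag; for every edge, both endpoints lie together in some bag; and for every vertex, the bags containing it form a connected subtree. Here edge (6,4) lies in no bag, so the decomposition is invalid.

No — edge (6,4) lies in no bag.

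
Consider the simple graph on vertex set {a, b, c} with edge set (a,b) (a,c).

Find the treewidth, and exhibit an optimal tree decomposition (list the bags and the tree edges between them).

Every bag has size at most 2, so the width is 2 − 1 = 1 and tw(G) ≤ 1. Any graph with an edge has treewidth ≥ 1, and G has the edge c–a. Therefore the treewidth is 1.

Treewidth 1.
Bags: B1 = {a, c}  B2 = {a, b}
Tree: B1–B2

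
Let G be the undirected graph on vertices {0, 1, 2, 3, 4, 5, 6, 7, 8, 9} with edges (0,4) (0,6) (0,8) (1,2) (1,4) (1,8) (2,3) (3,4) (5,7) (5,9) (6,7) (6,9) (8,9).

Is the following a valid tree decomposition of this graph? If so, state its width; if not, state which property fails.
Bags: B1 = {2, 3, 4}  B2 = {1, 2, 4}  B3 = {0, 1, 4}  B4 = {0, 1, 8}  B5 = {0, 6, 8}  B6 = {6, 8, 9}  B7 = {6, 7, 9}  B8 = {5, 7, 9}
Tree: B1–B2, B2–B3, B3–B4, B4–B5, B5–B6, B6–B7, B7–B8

Yes; width 2.

Every vertex of G appears in some bag (union = {0, 1, 2, 3, 4, 5, 6, 7, 8, 9}); every edge is covered by a bag; and for each vertex v the set of bags containing v is connected in the bag tree. The decomposition is therefore valid. The largest bag has 3 vertices, so the width is 2.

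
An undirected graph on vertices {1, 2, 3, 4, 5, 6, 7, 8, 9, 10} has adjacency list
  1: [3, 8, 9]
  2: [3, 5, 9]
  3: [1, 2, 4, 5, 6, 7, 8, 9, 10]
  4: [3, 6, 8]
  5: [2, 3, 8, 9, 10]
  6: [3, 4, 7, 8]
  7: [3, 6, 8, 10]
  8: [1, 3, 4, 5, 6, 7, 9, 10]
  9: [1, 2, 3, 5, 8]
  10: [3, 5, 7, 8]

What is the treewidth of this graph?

A width-3 tree decomposition is:
Bags: B1 = {3, 5, 8, 10}  B2 = {3, 7, 8, 10}  B3 = {3, 5, 8, 9}  B4 = {3, 6, 7, 8}  B5 = {2, 3, 5, 9}  B6 = {1, 3, 8, 9}  B7 = {3, 4, 6, 8}
Tree: B1–B2, B1–B3, B2–B4, B3–B5, B3–B6, B4–B7
Each bag holds 4 vertices, so the decomposition has width 3, which upper-bounds the treewidth. Conversely, {1, 3, 8, 9} is a clique of size 4, and the vertices of any clique must share a bag in every tree decomposition; so some bag has ≥ 4 vertices and tw(G) ≥ 3. Hence tw(G) = 3 exactly.

3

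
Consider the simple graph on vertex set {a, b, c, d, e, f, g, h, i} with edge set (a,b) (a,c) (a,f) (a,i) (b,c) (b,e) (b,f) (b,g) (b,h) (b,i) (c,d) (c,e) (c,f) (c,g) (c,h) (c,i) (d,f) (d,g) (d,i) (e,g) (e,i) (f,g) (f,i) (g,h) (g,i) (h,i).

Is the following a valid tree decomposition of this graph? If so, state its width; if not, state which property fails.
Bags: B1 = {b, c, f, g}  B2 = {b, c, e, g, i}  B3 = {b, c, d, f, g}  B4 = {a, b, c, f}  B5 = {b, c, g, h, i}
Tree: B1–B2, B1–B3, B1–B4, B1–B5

A tree decomposition must satisfy three properties: every vertex lies in some bag; for every edge, both endpoints lie together in some bag; and for every vertex, the bags containing it form a connected subtree. Here edge (i,f) lies in no bag, so the decomposition is invalid.

No — edge (i,f) lies in no bag.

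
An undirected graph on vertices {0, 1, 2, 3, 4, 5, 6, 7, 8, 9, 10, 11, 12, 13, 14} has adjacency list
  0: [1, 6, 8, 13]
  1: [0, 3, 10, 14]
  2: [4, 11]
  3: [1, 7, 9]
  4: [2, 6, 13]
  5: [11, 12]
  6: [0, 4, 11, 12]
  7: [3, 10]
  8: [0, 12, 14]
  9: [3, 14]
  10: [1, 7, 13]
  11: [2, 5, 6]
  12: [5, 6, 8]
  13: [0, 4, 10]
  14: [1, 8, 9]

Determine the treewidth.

A width-3 tree decomposition is:
Bags: B1 = {3, 7, 9, 14}  B2 = {1, 3, 7, 14}  B3 = {1, 7, 10, 14}  B4 = {1, 8, 10, 14}  B5 = {0, 1, 8, 10}  B6 = {0, 8, 10, 13}  B7 = {0, 8, 12, 13}  B8 = {0, 6, 12, 13}  B9 = {4, 6, 12, 13}  B10 = {4, 5, 6, 12}  B11 = {4, 5, 6, 11}  B12 = {2, 4, 5, 11}
Tree: B1–B2, B2–B3, B3–B4, B4–B5, B5–B6, B6–B7, B7–B8, B8–B9, B9–B10, B10–B11, B11–B12
The largest bag has 4 vertices, giving width 3; this decomposition certifies tw(G) ≤ 3. For the lower bound: the 4 vertex sets {3,7,9}, {14}, {1}, {0,8,10,13} are disjoint, each induces a connected subgraph, and every pair is joined by at least one edge of G. Contracting each set to a single vertex therefore yields K_{4} as a minor, and since treewidth is minor-monotone, tw(G) ≥ tw(K_{4}) = 3. Hence tw(G) = 3 exactly.

3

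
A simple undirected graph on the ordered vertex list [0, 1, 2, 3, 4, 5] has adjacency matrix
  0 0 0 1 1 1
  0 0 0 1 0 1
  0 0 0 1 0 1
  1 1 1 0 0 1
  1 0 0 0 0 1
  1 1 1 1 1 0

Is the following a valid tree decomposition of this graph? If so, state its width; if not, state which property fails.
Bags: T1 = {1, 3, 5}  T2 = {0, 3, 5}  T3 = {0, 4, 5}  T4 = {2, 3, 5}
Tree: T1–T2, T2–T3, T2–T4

Every vertex of G appears in some bag (union = {0, 1, 2, 3, 4, 5}); every edge is covered by a bag; and for each vertex v the set of bags containing v is connected in the bag tree. The decomposition is therefore valid. The largest bag has 3 vertices, so the width is 2.

Yes; width 2.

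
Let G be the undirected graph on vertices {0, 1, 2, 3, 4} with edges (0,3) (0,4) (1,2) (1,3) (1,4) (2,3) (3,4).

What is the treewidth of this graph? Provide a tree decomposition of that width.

Every bag has size at most 3, so the width is 3 − 1 = 2 and tw(G) ≤ 2. For the lower bound, the 3 vertices {0, 3, 4} are pairwise adjacent, and any tree decomposition puts a clique entirely inside one bag — forcing width ≥ 2. The upper and lower bounds meet at 2, so that is the treewidth.

Treewidth 2.
Bags: B1 = {0, 3, 4}  B2 = {1, 3, 4}  B3 = {1, 2, 3}
Tree: B1–B2, B2–B3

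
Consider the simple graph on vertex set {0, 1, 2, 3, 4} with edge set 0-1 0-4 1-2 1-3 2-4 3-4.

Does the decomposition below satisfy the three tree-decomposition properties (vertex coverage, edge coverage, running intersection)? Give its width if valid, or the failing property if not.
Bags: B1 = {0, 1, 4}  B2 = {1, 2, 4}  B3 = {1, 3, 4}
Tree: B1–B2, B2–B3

Checking the three conditions: (i) the bags cover all of {0, 1, 2, 3, 4}; (ii) for each edge, some bag contains both endpoints; (iii) the bags containing any fixed vertex form a subtree. All hold, so the decomposition is valid with width 3 − 1 = 2.

Yes; width 2.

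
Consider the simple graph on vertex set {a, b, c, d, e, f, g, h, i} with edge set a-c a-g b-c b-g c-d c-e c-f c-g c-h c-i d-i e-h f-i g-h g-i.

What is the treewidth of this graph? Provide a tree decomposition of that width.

The largest bag has 3 vertices, giving width 2; this decomposition certifies tw(G) ≤ 2. On the other hand G contains the 3-clique {c, d, i}. A clique must lie in a single bag of any decomposition, so no decomposition can have width below 2. Combining the bounds, tw(G) = 2.

Treewidth 2.
Bags: B1 = {c, g, h}  B2 = {b, c, g}  B3 = {c, e, h}  B4 = {a, c, g}  B5 = {c, g, i}  B6 = {c, f, i}  B7 = {c, d, i}
Tree: B1–B2, B1–B3, B1–B4, B1–B5, B5–B6, B6–B7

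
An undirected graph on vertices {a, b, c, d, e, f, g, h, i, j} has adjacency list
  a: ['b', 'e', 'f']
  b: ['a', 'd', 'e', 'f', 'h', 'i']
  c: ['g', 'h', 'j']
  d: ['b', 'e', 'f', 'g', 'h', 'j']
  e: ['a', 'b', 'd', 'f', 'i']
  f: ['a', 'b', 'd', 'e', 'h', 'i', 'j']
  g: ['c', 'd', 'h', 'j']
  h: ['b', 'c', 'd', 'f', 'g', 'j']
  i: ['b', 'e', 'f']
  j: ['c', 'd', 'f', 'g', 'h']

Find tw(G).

3

A width-3 tree decomposition is:
Bags: B1 = {a, b, e, f}  B2 = {b, e, f, i}  B3 = {b, d, e, f}  B4 = {b, d, f, h}  B5 = {d, f, h, j}  B6 = {d, g, h, j}  B7 = {c, g, h, j}
Tree: B1–B2, B2–B3, B3–B4, B4–B5, B5–B6, B6–B7
Each bag holds 4 vertices, so the decomposition has width 3, which upper-bounds the treewidth. Conversely, {d, g, h, j} is a clique of size 4, and the vertices of any clique must share a bag in every tree decomposition; so some bag has ≥ 4 vertices and tw(G) ≥ 3. Therefore the treewidth is 3.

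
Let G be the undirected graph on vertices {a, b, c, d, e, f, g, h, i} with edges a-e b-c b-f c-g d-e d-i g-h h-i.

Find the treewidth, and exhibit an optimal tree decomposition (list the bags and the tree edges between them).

Treewidth 1.
One optimal decomposition is:
Bags: B1 = {b, f}  B2 = {b, c}  B3 = {c, g}  B4 = {g, h}  B5 = {h, i}  B6 = {d, i}  B7 = {d, e}  B8 = {a, e}
Tree: B1–B2, B2–B3, B3–B4, B4–B5, B5–B6, B6–B7, B7–B8

The largest bag has 2 vertices, giving width 1; this decomposition certifies tw(G) ≤ 1. G has an edge, so its treewidth is at least 1. Combining the bounds, tw(G) = 1.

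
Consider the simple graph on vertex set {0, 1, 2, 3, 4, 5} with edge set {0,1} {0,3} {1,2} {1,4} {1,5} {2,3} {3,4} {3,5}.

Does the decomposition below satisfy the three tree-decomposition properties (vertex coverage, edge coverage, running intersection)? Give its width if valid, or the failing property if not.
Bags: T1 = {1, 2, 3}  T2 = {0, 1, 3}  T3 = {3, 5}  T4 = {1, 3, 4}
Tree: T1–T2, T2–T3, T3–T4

No — edge (1,5) lies in no bag.

A tree decomposition must satisfy three properties: every vertex lies in some bag; for every edge, both endpoints lie together in some bag; and for every vertex, the bags containing it form a connected subtree. Here edge (1,5) lies in no bag, so the decomposition is invalid.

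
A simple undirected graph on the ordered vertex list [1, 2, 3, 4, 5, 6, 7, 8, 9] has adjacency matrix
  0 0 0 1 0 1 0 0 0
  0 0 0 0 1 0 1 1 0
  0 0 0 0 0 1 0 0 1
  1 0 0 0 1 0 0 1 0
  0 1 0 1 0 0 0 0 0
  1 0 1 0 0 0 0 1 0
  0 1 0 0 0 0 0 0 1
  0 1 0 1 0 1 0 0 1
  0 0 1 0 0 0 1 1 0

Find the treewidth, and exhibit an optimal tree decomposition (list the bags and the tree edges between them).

Every bag has size at most 4, so the width is 4 − 1 = 3 and tw(G) ≤ 3. For the lower bound: the 4 vertex sets {3,7,9}, {6}, {8}, {1,2,4,5} are disjoint, each induces a connected subgraph, and every pair is joined by at least one edge of G. Contracting each set to a single vertex therefore yields K_{4} as a minor, and since treewidth is minor-monotone, tw(G) ≥ tw(K_{4}) = 3. The upper and lower bounds meet at 3, so that is the treewidth.

Treewidth 3.
One optimal decomposition is:
Bags: B1 = {3, 6, 7, 9}  B2 = {6, 7, 8, 9}  B3 = {2, 6, 7, 8}  B4 = {1, 2, 6, 8}  B5 = {1, 2, 4, 8}  B6 = {1, 2, 4, 5}
Tree: B1–B2, B2–B3, B3–B4, B4–B5, B5–B6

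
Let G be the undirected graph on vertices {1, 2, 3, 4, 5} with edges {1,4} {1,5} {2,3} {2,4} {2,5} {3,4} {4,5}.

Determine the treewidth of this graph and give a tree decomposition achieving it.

The largest bag has 3 vertices, giving width 2; this decomposition certifies tw(G) ≤ 2. For the lower bound, the 3 vertices {1, 4, 5} are pairwise adjacent, and any tree decomposition puts a clique entirely inside one bag — forcing width ≥ 2. Hence tw(G) = 2 exactly.

Treewidth 2.
One such decomposition:
Bags: B1 = {2, 4, 5}  B2 = {1, 4, 5}  B3 = {2, 3, 4}
Tree: B1–B2, B1–B3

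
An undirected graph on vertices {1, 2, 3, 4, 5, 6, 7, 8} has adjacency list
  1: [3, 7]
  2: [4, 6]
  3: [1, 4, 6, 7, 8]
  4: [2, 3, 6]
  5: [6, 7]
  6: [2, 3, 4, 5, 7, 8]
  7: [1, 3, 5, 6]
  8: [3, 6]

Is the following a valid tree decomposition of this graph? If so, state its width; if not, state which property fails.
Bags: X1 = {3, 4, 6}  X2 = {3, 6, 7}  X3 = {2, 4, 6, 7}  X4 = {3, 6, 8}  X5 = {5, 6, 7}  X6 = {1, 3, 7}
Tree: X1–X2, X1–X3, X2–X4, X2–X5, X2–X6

No — bags containing vertex 7 are not connected in the tree.

A tree decomposition must satisfy three properties: every vertex lies in some bag; for every edge, both endpoints lie together in some bag; and for every vertex, the bags containing it form a connected subtree. Here bags containing vertex 7 are not connected in the tree, so the decomposition is invalid.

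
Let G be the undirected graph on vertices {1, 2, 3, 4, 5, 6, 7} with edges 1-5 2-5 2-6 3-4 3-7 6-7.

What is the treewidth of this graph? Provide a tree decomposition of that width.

Treewidth 1.
One optimal decomposition is:
Bags: B1 = {1, 5}  B2 = {2, 5}  B3 = {2, 6}  B4 = {6, 7}  B5 = {3, 7}  B6 = {3, 4}
Tree: B1–B2, B2–B3, B3–B4, B4–B5, B5–B6

The largest bag has 2 vertices, giving width 1; this decomposition certifies tw(G) ≤ 1. Any graph with an edge has treewidth ≥ 1, and G has the edge 1–5. Hence tw(G) = 1 exactly.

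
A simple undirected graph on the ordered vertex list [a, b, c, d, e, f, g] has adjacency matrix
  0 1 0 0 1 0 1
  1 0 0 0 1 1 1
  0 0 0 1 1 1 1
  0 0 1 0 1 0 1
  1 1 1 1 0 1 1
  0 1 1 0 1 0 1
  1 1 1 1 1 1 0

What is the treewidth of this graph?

A width-3 tree decomposition is:
Bags: B1 = {a, b, e, g}  B2 = {b, e, f, g}  B3 = {c, e, f, g}  B4 = {c, d, e, g}
Tree: B1–B2, B2–B3, B3–B4
The largest bag has 4 vertices, giving width 3; this decomposition certifies tw(G) ≤ 3. For the lower bound, the 4 vertices {c, d, e, g} are pairwise adjacent, and any tree decomposition puts a clique entirely inside one bag — forcing width ≥ 3. Combining the bounds, tw(G) = 3.

3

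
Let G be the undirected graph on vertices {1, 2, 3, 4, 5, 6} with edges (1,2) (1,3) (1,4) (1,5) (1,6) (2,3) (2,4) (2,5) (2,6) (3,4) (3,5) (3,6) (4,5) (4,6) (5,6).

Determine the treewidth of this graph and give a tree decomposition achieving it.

With just one bag of size 6, the width is 6 − 1 = 5, so tw(G) ≤ 5. Conversely, {1, 2, 3, 4, 5, 6} is a clique of size 6, and the vertices of any clique must share a bag in every tree decomposition; so some bag has ≥ 6 vertices and tw(G) ≥ 5. Hence tw(G) = 5 exactly.

Treewidth 5.
One optimal decomposition is:
Bags: B1 = {1, 2, 3, 4, 5, 6}
Tree: (single bag)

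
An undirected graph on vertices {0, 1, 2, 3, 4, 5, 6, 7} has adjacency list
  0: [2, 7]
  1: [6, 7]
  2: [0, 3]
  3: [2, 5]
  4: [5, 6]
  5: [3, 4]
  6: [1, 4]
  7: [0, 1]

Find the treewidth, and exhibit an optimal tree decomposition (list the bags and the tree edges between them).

Treewidth 2.
One optimal decomposition is:
Bags: B1 = {2, 3, 5}  B2 = {0, 2, 5}  B3 = {0, 5, 7}  B4 = {1, 5, 7}  B5 = {1, 5, 6}  B6 = {4, 5, 6}
Tree: B1–B2, B2–B3, B3–B4, B4–B5, B5–B6

Every bag has size at most 3, so the width is 3 − 1 = 2 and tw(G) ≤ 2. For the lower bound, G contains the cycle 5–3–2–0–7–1–6–4–5, so G is not a forest; only forests have treewidth ≤ 1, hence tw(G) ≥ 2. The upper and lower bounds meet at 2, so that is the treewidth.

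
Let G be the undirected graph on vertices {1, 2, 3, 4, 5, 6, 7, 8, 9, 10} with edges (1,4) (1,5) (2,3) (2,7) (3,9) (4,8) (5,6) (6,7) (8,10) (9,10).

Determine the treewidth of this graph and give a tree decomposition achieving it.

Every bag has size at most 3, so the width is 3 − 1 = 2 and tw(G) ≤ 2. The edges 4–8–10–9–3–2–7–6–5–1–4 form a cycle, so G is not a tree and its treewidth is at least 2. Therefore the treewidth is 2.

Treewidth 2.
One optimal decomposition is:
Bags: B1 = {4, 8, 10}  B2 = {4, 9, 10}  B3 = {3, 4, 9}  B4 = {2, 3, 4}  B5 = {2, 4, 7}  B6 = {4, 6, 7}  B7 = {4, 5, 6}  B8 = {1, 4, 5}
Tree: B1–B2, B2–B3, B3–B4, B4–B5, B5–B6, B6–B7, B7–B8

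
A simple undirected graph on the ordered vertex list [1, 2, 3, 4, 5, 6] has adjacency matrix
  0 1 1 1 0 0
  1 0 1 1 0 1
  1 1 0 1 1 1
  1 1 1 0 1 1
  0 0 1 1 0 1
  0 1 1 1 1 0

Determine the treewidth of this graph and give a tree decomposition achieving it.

Treewidth 3.
One such decomposition:
Bags: B1 = {3, 4, 5, 6}  B2 = {2, 3, 4, 6}  B3 = {1, 2, 3, 4}
Tree: B1–B2, B2–B3

The largest bag has 4 vertices, giving width 3; this decomposition certifies tw(G) ≤ 3. For the lower bound, the 4 vertices {1, 2, 3, 4} are pairwise adjacent, and any tree decomposition puts a clique entirely inside one bag — forcing width ≥ 3. Therefore the treewidth is 3.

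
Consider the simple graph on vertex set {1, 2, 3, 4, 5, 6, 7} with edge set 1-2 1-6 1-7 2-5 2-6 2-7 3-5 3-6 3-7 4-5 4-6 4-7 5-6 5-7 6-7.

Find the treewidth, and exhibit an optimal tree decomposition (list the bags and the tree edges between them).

Each bag holds 4 vertices, so the decomposition has width 3, which upper-bounds the treewidth. For the lower bound, the 4 vertices {1, 2, 6, 7} are pairwise adjacent, and any tree decomposition puts a clique entirely inside one bag — forcing width ≥ 3. Combining the bounds, tw(G) = 3.

Treewidth 3.
One optimal decomposition is:
Bags: B1 = {1, 2, 6, 7}  B2 = {2, 5, 6, 7}  B3 = {3, 5, 6, 7}  B4 = {4, 5, 6, 7}
Tree: B1–B2, B2–B3, B3–B4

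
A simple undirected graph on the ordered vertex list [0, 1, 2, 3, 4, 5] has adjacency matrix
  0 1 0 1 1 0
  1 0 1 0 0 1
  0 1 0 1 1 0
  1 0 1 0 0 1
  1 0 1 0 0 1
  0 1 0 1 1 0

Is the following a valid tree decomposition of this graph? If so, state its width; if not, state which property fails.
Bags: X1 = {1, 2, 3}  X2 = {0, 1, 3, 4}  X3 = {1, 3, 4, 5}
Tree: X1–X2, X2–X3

A tree decomposition must satisfy three properties: every vertex lies in some bag; for every edge, both endpoints lie together in some bag; and for every vertex, the bags containing it form a connected subtree. Here edge (4,2) lies in no bag, so the decomposition is invalid.

No — edge (4,2) lies in no bag.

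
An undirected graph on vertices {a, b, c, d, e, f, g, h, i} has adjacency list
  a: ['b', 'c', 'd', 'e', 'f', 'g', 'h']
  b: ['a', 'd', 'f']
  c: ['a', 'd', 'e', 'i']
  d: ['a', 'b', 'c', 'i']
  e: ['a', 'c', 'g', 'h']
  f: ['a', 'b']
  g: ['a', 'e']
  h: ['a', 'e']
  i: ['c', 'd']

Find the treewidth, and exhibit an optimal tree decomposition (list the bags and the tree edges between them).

Each bag holds 3 vertices, so the decomposition has width 2, which upper-bounds the treewidth. Conversely, {a, c, d} is a clique of size 3, and the vertices of any clique must share a bag in every tree decomposition; so some bag has ≥ 3 vertices and tw(G) ≥ 2. Therefore the treewidth is 2.

Treewidth 2.
One such decomposition:
Bags: B1 = {a, c, d}  B2 = {c, d, i}  B3 = {a, b, d}  B4 = {a, c, e}  B5 = {a, e, h}  B6 = {a, b, f}  B7 = {a, e, g}
Tree: B1–B2, B1–B3, B1–B4, B4–B5, B3–B6, B4–B7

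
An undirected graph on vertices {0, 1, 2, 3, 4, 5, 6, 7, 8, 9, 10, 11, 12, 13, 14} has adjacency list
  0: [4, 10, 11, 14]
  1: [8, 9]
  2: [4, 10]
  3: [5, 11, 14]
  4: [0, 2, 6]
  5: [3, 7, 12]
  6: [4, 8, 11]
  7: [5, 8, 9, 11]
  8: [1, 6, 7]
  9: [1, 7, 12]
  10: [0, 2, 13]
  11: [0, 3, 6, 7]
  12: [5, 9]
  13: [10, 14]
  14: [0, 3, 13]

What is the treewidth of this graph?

3

A width-3 tree decomposition is:
Bags: B1 = {1, 5, 9, 12}  B2 = {1, 5, 7, 9}  B3 = {1, 5, 7, 8}  B4 = {3, 5, 7, 8}  B5 = {3, 7, 8, 11}  B6 = {3, 6, 8, 11}  B7 = {3, 6, 11, 14}  B8 = {0, 6, 11, 14}  B9 = {0, 4, 6, 14}  B10 = {0, 4, 13, 14}  B11 = {0, 4, 10, 13}  B12 = {2, 4, 10, 13}
Tree: B1–B2, B2–B3, B3–B4, B4–B5, B5–B6, B6–B7, B7–B8, B8–B9, B9–B10, B10–B11, B11–B12
Each bag holds 4 vertices, so the decomposition has width 3, which upper-bounds the treewidth. For the lower bound: the 4 vertex sets {1,9,12}, {5}, {7}, {3,6,8,11} are disjoint, each induces a connected subgraph, and every pair is joined by at least one edge of G. Contracting each set to a single vertex therefore yields K_{4} as a minor, and since treewidth is minor-monotone, tw(G) ≥ tw(K_{4}) = 3. Combining the bounds, tw(G) = 3.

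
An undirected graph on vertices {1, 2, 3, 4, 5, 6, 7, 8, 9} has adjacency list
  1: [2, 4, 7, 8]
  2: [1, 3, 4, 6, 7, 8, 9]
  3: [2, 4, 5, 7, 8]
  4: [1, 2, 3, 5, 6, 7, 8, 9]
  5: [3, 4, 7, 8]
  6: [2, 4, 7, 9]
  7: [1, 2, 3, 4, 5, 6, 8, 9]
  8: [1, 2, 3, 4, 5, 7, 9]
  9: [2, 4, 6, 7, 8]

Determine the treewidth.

A width-4 tree decomposition is:
Bags: B1 = {1, 2, 4, 7, 8}  B2 = {2, 4, 7, 8, 9}  B3 = {2, 3, 4, 7, 8}  B4 = {3, 4, 5, 7, 8}  B5 = {2, 4, 6, 7, 9}
Tree: B1–B2, B2–B3, B3–B4, B2–B5
Each bag holds 5 vertices, so the decomposition has width 4, which upper-bounds the treewidth. Conversely, {1, 2, 4, 7, 8} is a clique of size 5, and the vertices of any clique must share a bag in every tree decomposition; so some bag has ≥ 5 vertices and tw(G) ≥ 4. Combining the bounds, tw(G) = 4.

4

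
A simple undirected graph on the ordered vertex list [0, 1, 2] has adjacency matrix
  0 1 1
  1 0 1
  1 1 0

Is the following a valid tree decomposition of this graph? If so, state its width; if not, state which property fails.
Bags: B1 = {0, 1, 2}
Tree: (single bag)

Yes; width 2.

Vertex coverage: the bags together contain {0, 1, 2}, the full vertex set. Edge coverage: each edge of G has both endpoints in at least one bag. Running intersection: for every vertex, the bags containing it form a connected subtree. All three properties hold, so this is a valid tree decomposition of width max|bag| − 1 = 2, and hence tw(G) ≤ 2.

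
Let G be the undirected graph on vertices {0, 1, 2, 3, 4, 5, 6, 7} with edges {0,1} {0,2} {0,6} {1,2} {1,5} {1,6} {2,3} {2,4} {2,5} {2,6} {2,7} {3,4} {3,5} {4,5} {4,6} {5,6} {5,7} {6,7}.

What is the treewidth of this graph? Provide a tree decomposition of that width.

Treewidth 3.
Bags: B1 = {1, 2, 5, 6}  B2 = {0, 1, 2, 6}  B3 = {2, 5, 6, 7}  B4 = {2, 4, 5, 6}  B5 = {2, 3, 4, 5}
Tree: B1–B2, B1–B3, B3–B4, B4–B5

Each bag holds 4 vertices, so the decomposition has width 3, which upper-bounds the treewidth. Conversely, {0, 1, 2, 6} is a clique of size 4, and the vertices of any clique must share a bag in every tree decomposition; so some bag has ≥ 4 vertices and tw(G) ≥ 3. Combining the bounds, tw(G) = 3.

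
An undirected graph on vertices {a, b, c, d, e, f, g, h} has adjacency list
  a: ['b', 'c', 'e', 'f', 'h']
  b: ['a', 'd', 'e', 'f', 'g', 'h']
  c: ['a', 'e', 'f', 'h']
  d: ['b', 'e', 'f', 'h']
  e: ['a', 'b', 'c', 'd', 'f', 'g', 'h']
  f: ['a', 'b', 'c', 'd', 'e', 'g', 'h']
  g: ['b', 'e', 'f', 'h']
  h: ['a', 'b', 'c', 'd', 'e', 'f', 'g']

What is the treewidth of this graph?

A width-4 tree decomposition is:
Bags: B1 = {b, e, f, g, h}  B2 = {b, d, e, f, h}  B3 = {a, b, e, f, h}  B4 = {a, c, e, f, h}
Tree: B1–B2, B2–B3, B3–B4
Every bag has size at most 5, so the width is 5 − 1 = 4 and tw(G) ≤ 4. For the lower bound, the 5 vertices {a, c, e, f, h} are pairwise adjacent, and any tree decomposition puts a clique entirely inside one bag — forcing width ≥ 4. The upper and lower bounds meet at 4, so that is the treewidth.

4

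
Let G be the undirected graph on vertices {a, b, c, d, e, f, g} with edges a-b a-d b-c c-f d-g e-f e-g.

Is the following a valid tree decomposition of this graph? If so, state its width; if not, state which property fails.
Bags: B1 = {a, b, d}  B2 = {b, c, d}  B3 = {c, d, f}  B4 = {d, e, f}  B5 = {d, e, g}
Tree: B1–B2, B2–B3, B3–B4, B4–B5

Yes; width 2.

Vertex coverage: the bags together contain {a, b, c, d, e, f, g}, the full vertex set. Edge coverage: each edge of G has both endpoints in at least one bag. Running intersection: for every vertex, the bags containing it form a connected subtree. All three properties hold, so this is a valid tree decomposition of width max|bag| − 1 = 2, and hence tw(G) ≤ 2.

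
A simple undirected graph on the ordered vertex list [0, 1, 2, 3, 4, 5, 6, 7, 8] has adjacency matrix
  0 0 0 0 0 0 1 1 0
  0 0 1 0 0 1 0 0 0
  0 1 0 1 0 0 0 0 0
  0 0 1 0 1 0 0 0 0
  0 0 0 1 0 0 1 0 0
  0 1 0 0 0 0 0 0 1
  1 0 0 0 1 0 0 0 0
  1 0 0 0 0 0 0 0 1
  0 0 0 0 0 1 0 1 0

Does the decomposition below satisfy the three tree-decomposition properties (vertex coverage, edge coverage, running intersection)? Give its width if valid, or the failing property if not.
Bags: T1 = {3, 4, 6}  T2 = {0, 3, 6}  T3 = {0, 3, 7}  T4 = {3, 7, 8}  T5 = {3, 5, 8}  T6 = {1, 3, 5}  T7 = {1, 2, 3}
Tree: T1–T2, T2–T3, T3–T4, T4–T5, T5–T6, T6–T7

Every vertex of G appears in some bag (union = {0, 1, 2, 3, 4, 5, 6, 7, 8}); every edge is covered by a bag; and for each vertex v the set of bags containing v is connected in the bag tree. The decomposition is therefore valid. The largest bag has 3 vertices, so the width is 2.

Yes; width 2.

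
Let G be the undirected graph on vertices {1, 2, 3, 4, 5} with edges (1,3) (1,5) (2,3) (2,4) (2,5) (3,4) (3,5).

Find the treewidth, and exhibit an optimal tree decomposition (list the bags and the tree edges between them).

The largest bag has 3 vertices, giving width 2; this decomposition certifies tw(G) ≤ 2. On the other hand G contains the 3-clique {1, 3, 5}. A clique must lie in a single bag of any decomposition, so no decomposition can have width below 2. Combining the bounds, tw(G) = 2.

Treewidth 2.
Bags: B1 = {1, 3, 5}  B2 = {2, 3, 5}  B3 = {2, 3, 4}
Tree: B1–B2, B2–B3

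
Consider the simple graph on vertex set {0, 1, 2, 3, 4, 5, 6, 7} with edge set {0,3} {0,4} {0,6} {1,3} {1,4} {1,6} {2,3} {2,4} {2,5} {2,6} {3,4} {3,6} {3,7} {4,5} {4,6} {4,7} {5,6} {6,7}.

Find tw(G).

3

A width-3 tree decomposition is:
Bags: B1 = {2, 3, 4, 6}  B2 = {3, 4, 6, 7}  B3 = {2, 4, 5, 6}  B4 = {0, 3, 4, 6}  B5 = {1, 3, 4, 6}
Tree: B1–B2, B1–B3, B2–B4, B2–B5
Each bag holds 4 vertices, so the decomposition has width 3, which upper-bounds the treewidth. On the other hand G contains the 4-clique {0, 3, 4, 6}. A clique must lie in a single bag of any decomposition, so no decomposition can have width below 3. Hence tw(G) = 3 exactly.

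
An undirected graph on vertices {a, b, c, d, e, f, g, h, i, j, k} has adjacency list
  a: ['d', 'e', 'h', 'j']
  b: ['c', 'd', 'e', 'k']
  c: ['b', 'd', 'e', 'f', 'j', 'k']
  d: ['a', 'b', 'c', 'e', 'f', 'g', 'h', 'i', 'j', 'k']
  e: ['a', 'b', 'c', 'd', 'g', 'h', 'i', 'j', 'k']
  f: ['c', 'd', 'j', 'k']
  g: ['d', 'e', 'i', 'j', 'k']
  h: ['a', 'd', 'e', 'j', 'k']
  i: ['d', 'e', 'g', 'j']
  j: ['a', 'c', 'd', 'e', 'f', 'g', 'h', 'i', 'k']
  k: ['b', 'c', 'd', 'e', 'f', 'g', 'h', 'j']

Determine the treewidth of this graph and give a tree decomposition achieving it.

Every bag has size at most 5, so the width is 5 − 1 = 4 and tw(G) ≤ 4. Conversely, {a, d, e, h, j} is a clique of size 5, and the vertices of any clique must share a bag in every tree decomposition; so some bag has ≥ 5 vertices and tw(G) ≥ 4. The upper and lower bounds meet at 4, so that is the treewidth.

Treewidth 4.
One optimal decomposition is:
Bags: B1 = {c, d, e, j, k}  B2 = {d, e, h, j, k}  B3 = {a, d, e, h, j}  B4 = {d, e, g, j, k}  B5 = {d, e, g, i, j}  B6 = {b, c, d, e, k}  B7 = {c, d, f, j, k}
Tree: B1–B2, B2–B3, B2–B4, B4–B5, B1–B6, B1–B7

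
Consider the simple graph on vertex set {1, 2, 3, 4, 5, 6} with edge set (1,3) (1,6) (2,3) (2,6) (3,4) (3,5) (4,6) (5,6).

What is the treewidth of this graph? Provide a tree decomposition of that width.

Treewidth 2.
One such decomposition:
Bags: B1 = {3, 5, 6}  B2 = {3, 4, 6}  B3 = {1, 3, 6}  B4 = {2, 3, 6}
Tree: B1–B2, B2–B3, B3–B4

The largest bag has 3 vertices, giving width 2; this decomposition certifies tw(G) ≤ 2. The edges 5–3–4–6–5 form a cycle, so G is not a tree and its treewidth is at least 2. Therefore the treewidth is 2.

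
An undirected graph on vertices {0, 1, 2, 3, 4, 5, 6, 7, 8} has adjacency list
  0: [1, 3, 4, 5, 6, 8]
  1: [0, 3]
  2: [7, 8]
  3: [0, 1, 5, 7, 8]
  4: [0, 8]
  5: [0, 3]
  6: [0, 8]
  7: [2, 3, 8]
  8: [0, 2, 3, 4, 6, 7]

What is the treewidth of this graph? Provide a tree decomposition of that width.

Each bag holds 3 vertices, so the decomposition has width 2, which upper-bounds the treewidth. Conversely, {0, 3, 8} is a clique of size 3, and the vertices of any clique must share a bag in every tree decomposition; so some bag has ≥ 3 vertices and tw(G) ≥ 2. The upper and lower bounds meet at 2, so that is the treewidth.

Treewidth 2.
One such decomposition:
Bags: B1 = {0, 6, 8}  B2 = {0, 4, 8}  B3 = {0, 3, 8}  B4 = {3, 7, 8}  B5 = {2, 7, 8}  B6 = {0, 1, 3}  B7 = {0, 3, 5}
Tree: B1–B2, B2–B3, B3–B4, B4–B5, B3–B6, B6–B7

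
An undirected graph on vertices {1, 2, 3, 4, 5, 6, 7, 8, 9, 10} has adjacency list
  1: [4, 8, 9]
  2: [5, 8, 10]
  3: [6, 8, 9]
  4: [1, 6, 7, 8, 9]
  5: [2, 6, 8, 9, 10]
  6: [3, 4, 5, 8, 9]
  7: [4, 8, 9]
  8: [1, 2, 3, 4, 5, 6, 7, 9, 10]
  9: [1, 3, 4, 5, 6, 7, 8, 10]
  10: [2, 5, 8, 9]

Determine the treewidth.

A width-3 tree decomposition is:
Bags: B1 = {4, 6, 8, 9}  B2 = {5, 6, 8, 9}  B3 = {5, 8, 9, 10}  B4 = {4, 7, 8, 9}  B5 = {1, 4, 8, 9}  B6 = {3, 6, 8, 9}  B7 = {2, 5, 8, 10}
Tree: B1–B2, B2–B3, B1–B4, B4–B5, B2–B6, B3–B7
Every bag has size at most 4, so the width is 4 − 1 = 3 and tw(G) ≤ 3. Conversely, {5, 8, 9, 10} is a clique of size 4, and the vertices of any clique must share a bag in every tree decomposition; so some bag has ≥ 4 vertices and tw(G) ≥ 3. The upper and lower bounds meet at 3, so that is the treewidth.

3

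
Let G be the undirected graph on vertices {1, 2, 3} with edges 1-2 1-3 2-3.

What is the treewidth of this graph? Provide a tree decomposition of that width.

With just one bag of size 3, the width is 3 − 1 = 2, so tw(G) ≤ 2. On the other hand G contains the 3-clique {1, 2, 3}. A clique must lie in a single bag of any decomposition, so no decomposition can have width below 2. Therefore the treewidth is 2.

Treewidth 2.
Bags: B1 = {1, 2, 3}
Tree: (single bag)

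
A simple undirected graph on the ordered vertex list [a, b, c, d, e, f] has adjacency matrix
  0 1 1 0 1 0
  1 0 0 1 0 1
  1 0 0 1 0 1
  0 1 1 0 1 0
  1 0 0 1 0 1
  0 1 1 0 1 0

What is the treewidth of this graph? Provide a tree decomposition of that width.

Treewidth 3.
Bags: B1 = {a, b, d, f}  B2 = {a, c, d, f}  B3 = {a, d, e, f}
Tree: B1–B2, B2–B3

Every bag has size at most 4, so the width is 4 − 1 = 3 and tw(G) ≤ 3. For the lower bound: the 4 vertex sets {b,d}, {a,c}, {f}, {e} are disjoint, each induces a connected subgraph, and every pair is joined by at least one edge of G. Contracting each set to a single vertex therefore yields K_{4} as a minor, and since treewidth is minor-monotone, tw(G) ≥ tw(K_{4}) = 3. Therefore the treewidth is 3.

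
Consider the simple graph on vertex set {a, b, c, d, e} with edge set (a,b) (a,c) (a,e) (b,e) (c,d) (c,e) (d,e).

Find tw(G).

A width-2 tree decomposition is:
Bags: B1 = {c, d, e}  B2 = {a, c, e}  B3 = {a, b, e}
Tree: B1–B2, B2–B3
The largest bag has 3 vertices, giving width 2; this decomposition certifies tw(G) ≤ 2. On the other hand G contains the 3-clique {c, d, e}. A clique must lie in a single bag of any decomposition, so no decomposition can have width below 2. Therefore the treewidth is 2.

2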